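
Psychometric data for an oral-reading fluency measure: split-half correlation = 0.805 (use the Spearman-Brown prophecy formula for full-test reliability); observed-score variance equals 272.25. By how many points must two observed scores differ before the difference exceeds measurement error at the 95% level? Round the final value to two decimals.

15.03

SD = √272.25 ≃ 16.500
Full-length reliability (Spearman-Brown) = 2(0.805)/(1+0.805) ≃ 0.892
SEM = 16.500 × √(1 − 0.892) = 16.500 × √0.108 ≃ 16.500 × 0.329 ≃ 5.423
SE_diff = √2 × SEM ≃ 7.670
Minimum reliable difference = 1.96 × SE_diff ≃ 1.96 × 7.670 ≃ 15.033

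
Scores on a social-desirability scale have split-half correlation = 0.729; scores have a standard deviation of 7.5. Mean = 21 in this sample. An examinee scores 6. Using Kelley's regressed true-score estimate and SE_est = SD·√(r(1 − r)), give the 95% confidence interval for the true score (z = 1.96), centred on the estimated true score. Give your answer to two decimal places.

r_full = 2·0.729 / (1 + 0.729) ≈ 0.84326
T̂ = 0.84326(6) + 0.15674(21) ≈ 8.35107
SE_est = 7.50000·√[r(1 − r)] ≈ 2.72665
95% CI: 8.35107 ± 5.34424 ≈ (3.00683, 13.69531)

[3.01, 13.70]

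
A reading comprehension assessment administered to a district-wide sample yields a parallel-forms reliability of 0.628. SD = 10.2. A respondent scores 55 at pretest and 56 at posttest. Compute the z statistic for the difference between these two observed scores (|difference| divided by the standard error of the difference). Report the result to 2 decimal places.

The standard error of measurement is 10.2000×√(1 − 0.6280) ≈ 10.2000×0.6099 ≈ 6.2212.
Standard error of the difference = 6.2212·√2 ≈ 8.7981
z = 1 / 8.7981 ≈ 0.1137

0.11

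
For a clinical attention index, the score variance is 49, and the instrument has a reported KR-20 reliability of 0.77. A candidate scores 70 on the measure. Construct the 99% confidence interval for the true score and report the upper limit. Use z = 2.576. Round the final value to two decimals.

78.65

SD = √49 = 7.000
SEM = 7.000·√(1 − 0.770) ≈ 3.357
Margin = 2.576 · 3.357 ≈ 8.648
Upper bound: 70 + 8.648 = 78.648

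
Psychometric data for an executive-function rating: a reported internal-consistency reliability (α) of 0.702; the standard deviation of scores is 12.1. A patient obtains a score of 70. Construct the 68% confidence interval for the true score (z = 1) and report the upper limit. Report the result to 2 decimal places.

SEM = 12.1000 × √(1 − 0.7020) = 12.1000 × √0.2980 ≃ 12.1000 × 0.5459 ≃ 6.6053
Margin = 1 × 6.6053 ≃ 6.6053
Upper limit = 70 + 6.6053 ≃ 76.6053

76.61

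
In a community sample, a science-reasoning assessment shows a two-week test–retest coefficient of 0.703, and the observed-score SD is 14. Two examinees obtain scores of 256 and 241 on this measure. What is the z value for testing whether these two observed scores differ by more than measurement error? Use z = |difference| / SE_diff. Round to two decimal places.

1.39

SEM = 14.0000 × √(1 − 0.7030) = 14.0000 × √0.2970 ≃ 14.0000 × 0.5450 ≃ 7.6297
SE_diff = SEM × √2 ≃ 7.6297 × 1.4142 ≃ 10.7900
z = |256 − 241| / 10.7900 = 15 / 10.7900 ≃ 1.3902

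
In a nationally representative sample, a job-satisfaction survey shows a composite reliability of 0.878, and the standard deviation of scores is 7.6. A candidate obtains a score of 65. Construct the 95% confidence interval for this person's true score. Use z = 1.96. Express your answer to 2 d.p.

[59.80, 70.20]

SEM = 7.600 · √(1 − 0.878) = 7.600 · √0.122 ≈ 7.600 · 0.349 ≈ 2.655
1.96 · SEM ≈ 5.203
CI = 65 ± 5.203 → [59.797, 70.203]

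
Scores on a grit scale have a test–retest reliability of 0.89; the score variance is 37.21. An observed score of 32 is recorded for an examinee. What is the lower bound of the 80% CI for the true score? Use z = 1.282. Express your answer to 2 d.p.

29.41

SD = √37.21 ≈ 6.100
The standard error of measurement is 6.100*√(1 − 0.890) ≈ 6.100*0.332 ≈ 2.023.
1.282 * SEM ≈ 2.594
Lower bound: 32 − 2.594 = 29.406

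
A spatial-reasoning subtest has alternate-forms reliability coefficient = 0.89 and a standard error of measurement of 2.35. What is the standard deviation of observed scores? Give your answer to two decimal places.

σ = SEM·(1 − r)^(−1/2) ≃ 2.35·3.01511 ≃ 7.08552

7.09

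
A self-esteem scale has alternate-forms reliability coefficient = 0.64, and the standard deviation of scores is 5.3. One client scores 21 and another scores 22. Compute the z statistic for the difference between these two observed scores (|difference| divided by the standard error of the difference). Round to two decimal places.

SEM = 5.300 × √(1 − 0.640) = 5.300 × √0.360 ≈ 5.300 × 0.600 ≈ 3.180
Standard error of the difference = 3.180·√2 ≈ 4.497
z = |21 − 22| / 4.497 = 1 / 4.497 ≈ 0.222

0.22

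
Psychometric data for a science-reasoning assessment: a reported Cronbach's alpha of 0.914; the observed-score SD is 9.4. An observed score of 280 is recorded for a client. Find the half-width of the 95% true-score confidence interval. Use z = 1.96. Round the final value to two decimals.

SEM = 9.400 * √(1 − 0.914) = 9.400 * √0.086 ≈ 9.400 * 0.293 ≈ 2.757
Margin = 1.96 * 2.757 ≈ 5.403

5.40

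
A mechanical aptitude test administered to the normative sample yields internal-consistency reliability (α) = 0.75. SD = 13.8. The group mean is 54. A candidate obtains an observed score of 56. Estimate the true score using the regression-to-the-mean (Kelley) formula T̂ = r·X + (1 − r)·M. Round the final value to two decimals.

55.50

T̂ = 0.75000(56) + 0.25000(54) ≈ 55.50000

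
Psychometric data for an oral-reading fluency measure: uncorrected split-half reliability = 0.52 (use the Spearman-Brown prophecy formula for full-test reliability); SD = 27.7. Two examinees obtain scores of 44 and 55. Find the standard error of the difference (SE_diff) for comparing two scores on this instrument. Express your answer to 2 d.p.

22.01

r_full = 2·0.52 / (1 + 0.52) ≈ 0.684
The standard error of measurement is 27.700*√(1 − 0.684) ≈ 27.700*0.562 ≈ 15.566.
Standard error of the difference = 15.566·√2 ≈ 22.014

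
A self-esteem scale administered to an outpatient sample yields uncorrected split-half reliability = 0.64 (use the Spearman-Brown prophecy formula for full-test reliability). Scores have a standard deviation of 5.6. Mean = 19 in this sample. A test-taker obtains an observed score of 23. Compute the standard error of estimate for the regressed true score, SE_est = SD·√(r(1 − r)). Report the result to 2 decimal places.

Full-length reliability (Spearman-Brown) = 2(0.64)/(1+0.64) ≈ 0.780
SE_est = SD · √(r(1 − r)) = 5.600 · √0.171 ≈ 5.600 · 0.414 ≈ 2.318

2.32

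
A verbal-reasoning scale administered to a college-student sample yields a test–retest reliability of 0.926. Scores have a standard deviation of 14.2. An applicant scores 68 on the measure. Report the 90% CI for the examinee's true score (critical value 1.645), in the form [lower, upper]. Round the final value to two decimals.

SEM = 14.200*√(1 − 0.926) ≃ 3.863
1.645 * SEM ≃ 6.354
Interval: (61.646, 74.354)

[61.65, 74.35]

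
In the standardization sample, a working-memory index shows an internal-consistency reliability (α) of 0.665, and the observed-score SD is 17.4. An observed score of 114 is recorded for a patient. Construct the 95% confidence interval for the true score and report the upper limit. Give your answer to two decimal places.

133.74

SEM = 17.400 * √(1 − 0.665) = 17.400 * √0.335 ≈ 17.400 * 0.579 ≈ 10.071
Half-width = 1.96*10.071 ≈ 19.739
Upper bound: 114 + 19.739 = 133.739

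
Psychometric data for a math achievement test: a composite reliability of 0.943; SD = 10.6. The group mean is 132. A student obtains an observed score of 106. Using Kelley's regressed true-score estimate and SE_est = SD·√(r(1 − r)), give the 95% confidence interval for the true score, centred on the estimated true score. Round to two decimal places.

[102.67, 112.30]

T̂ = r·X + (1 − r)·M = 0.94300*106 + 0.05700*132 = 99.95800 + 7.52400 ≈ 107.48200
SE_est = SD * √(r(1 − r)) = 10.60000 * √0.05375 ≈ 10.60000 * 0.23184 ≈ 2.45753
95% CI: 107.48200 ± 4.81676 ≈ (102.66524, 112.29876)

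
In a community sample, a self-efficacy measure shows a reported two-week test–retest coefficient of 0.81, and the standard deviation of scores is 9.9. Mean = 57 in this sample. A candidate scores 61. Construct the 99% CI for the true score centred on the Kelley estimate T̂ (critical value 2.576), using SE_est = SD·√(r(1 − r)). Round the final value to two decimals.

[50.24, 70.24]

T̂ = 0.81000(61) + 0.19000(57) ≃ 60.24000
SE_est = 9.90000*√(0.81000*0.19000) ≃ 3.88378
CI = 60.24000 ± 2.576 * 3.88378 → [50.23539, 70.24461]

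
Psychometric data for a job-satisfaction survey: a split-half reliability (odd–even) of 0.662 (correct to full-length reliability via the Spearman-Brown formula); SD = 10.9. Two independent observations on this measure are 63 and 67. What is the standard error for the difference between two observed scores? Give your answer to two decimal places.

6.95

r_full = 2·0.662 / (1 + 0.662) ≃ 0.7966
The standard error of measurement is 10.9000·√(1 − 0.7966) ≃ 10.9000·0.4510 ≃ 4.9155.
SE_diff = √2 · SEM ≃ 6.9516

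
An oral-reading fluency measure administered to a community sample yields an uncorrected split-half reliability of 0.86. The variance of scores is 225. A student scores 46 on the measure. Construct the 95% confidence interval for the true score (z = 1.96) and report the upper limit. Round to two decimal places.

SD = √225 ≈ 15.000
Spearman-Brown: r = 2(0.86) / (1 + 0.86) = 1.720 / 1.860 ≈ 0.925
SEM = 15.000*√(1 − 0.925) ≈ 4.115
Margin = 1.96 * 4.115 ≈ 8.066
Upper limit = 46 + 8.066 ≈ 54.066

54.07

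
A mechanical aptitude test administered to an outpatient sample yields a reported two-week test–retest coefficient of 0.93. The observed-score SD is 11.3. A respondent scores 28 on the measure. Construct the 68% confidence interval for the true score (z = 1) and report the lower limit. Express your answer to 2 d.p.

25.01

SEM = 11.3000*√(1 − 0.9300) ≈ 2.9897
Margin = 1 * 2.9897 ≈ 2.9897
Lower bound: 28 − 2.9897 = 25.0103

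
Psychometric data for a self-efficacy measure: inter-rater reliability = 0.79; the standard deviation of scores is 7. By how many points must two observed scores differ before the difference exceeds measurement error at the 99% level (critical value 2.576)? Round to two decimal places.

11.69

SEM = 7.000·√(1 − 0.790) ≈ 3.208
SE_diff = √2 · SEM ≈ 4.537
Smallest detectable difference = 2.576·4.537 ≈ 11.686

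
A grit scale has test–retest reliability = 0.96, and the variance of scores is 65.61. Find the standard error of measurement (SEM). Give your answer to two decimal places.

1.62

SD = √65.61 ≈ 8.100
The standard error of measurement is 8.100×√(1 − 0.960) ≈ 8.100×0.200 ≈ 1.620.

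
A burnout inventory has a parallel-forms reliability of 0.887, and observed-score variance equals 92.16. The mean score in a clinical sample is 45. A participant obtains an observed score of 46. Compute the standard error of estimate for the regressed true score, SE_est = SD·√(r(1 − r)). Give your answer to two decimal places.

SD = √92.16 = 9.60000
SE_est = 9.60000*√(0.88700*0.11300) ≈ 3.03929

3.04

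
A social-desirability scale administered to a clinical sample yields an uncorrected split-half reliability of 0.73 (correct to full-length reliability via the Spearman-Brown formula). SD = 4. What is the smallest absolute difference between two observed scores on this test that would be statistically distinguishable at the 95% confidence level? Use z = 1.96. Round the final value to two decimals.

4.38

Spearman-Brown: r = 2(0.73) / (1 + 0.73) = 1.4600 / 1.7300 ≈ 0.8439
SEM = 4.0000 × √(1 − 0.8439) = 4.0000 × √0.1561 ≈ 4.0000 × 0.3951 ≈ 1.5802
SE_diff = √2 × SEM ≈ 2.2348
Smallest detectable difference = 1.96×2.2348 ≈ 4.3802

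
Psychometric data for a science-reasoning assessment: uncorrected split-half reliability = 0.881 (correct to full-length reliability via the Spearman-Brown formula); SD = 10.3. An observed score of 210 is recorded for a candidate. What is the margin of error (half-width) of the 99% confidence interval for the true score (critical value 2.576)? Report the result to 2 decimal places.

6.67

r_full = 2·0.881 / (1 + 0.881) ≃ 0.9367
SEM = 10.3000 * √(1 − 0.9367) = 10.3000 * √0.0633 ≃ 10.3000 * 0.2515 ≃ 2.5907
2.576 * SEM ≃ 6.6736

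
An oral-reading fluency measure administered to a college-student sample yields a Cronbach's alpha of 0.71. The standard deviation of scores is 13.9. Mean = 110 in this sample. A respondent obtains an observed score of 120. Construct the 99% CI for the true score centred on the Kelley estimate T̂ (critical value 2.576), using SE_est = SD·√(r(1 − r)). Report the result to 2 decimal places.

[100.85, 133.35]

T̂ = r·X + (1 − r)·M = 0.7100*120 + 0.2900*110 = 85.2000 + 31.9000 ≈ 117.1000
SE_est = 13.9000·√[r(1 − r)] ≈ 6.3073
CI = 117.1000 ± 2.576 * 6.3073 → [100.8524, 133.3476]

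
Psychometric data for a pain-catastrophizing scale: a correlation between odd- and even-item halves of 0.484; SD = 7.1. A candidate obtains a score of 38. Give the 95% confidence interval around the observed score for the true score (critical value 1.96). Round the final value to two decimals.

[29.79, 46.21]

Spearman-Brown: r = 2(0.484) / (1 + 0.484) = 0.9680 / 1.4840 ≈ 0.6523
SEM = 7.1000 · √(1 − 0.6523) = 7.1000 · √0.3477 ≈ 7.1000 · 0.5897 ≈ 4.1866
Margin = 1.96 · 4.1866 ≈ 8.2058
CI = 38 ± 8.2058 → [29.7942, 46.2058]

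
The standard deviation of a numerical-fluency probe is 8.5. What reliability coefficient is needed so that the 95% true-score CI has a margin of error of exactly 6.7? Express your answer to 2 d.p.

Required SEM = 6.7 / 1.96 ≈ 3.4184
r = 1 − (SEM / SD)² = 1 − (3.4184 / 8.5)² ≈ 1 − 0.1617 ≈ 0.8383

0.84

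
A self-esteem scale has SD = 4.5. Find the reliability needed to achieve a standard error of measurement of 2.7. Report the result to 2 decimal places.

0.64

Required reliability = 1 − (SEM/SD)² = 1 − 0.360 ≈ 0.640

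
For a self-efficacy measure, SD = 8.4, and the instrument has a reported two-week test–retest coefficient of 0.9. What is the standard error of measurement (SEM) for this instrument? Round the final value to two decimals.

SEM = 8.400 * √(1 − 0.900) = 8.400 * √0.100 ≃ 8.400 * 0.316 ≃ 2.656

2.66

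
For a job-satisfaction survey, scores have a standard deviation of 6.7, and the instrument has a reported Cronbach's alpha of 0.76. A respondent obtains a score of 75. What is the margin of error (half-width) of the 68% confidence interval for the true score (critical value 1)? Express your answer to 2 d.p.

SEM = 6.700×√(1 − 0.760) ≈ 3.282
Margin = 1 × 3.282 ≈ 3.282

3.28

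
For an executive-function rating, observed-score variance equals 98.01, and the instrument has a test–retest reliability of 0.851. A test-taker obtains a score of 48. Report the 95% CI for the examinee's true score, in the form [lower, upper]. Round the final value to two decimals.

[40.51, 55.49]

σ = 98.01^(1/2) = 9.90000
SEM = 9.90000×√(1 − 0.85100) ≃ 3.82145
Half-width = 1.96×3.82145 ≃ 7.49004
Interval: (40.50996, 55.49004)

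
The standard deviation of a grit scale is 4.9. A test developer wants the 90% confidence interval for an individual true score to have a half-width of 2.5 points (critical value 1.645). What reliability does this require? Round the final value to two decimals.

0.90

SEM needed = half-width / z = 2.5/1.645 ≃ 1.520
r = 1 − (1.520/4.9)² ≃ 1 − 0.096 ≃ 0.904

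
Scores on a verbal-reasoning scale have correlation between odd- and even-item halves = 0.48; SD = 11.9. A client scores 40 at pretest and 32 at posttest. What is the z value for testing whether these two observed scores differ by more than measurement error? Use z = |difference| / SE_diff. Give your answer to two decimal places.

Full-length reliability (Spearman-Brown) = 2(0.48)/(1+0.48) ≃ 0.649
SEM = 11.900 * √(1 − 0.649) = 11.900 * √0.351 ≃ 11.900 * 0.593 ≃ 7.054
SE_diff = √2 * SEM ≃ 9.975
z = |40 − 32| / 9.975 = 8 / 9.975 ≃ 0.802

0.80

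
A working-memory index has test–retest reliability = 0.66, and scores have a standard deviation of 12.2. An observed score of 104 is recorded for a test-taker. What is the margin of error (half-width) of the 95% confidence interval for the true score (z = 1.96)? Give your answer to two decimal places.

SEM = 12.2000·√(1 − 0.6600) ≃ 7.1138
1.96 · SEM ≃ 13.9430

13.94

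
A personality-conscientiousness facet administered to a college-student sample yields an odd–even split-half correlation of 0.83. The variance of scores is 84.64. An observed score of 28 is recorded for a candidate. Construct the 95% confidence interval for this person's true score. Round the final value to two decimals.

[22.50, 33.50]

SD = √84.64 = 9.200
Spearman-Brown: r = 2(0.83) / (1 + 0.83) = 1.660 / 1.830 ≈ 0.907
SEM = 9.200·√(1 − 0.907) ≈ 2.804
Margin = 1.96 · 2.804 ≈ 5.496
CI = 28 ± 5.496 → [22.504, 33.496]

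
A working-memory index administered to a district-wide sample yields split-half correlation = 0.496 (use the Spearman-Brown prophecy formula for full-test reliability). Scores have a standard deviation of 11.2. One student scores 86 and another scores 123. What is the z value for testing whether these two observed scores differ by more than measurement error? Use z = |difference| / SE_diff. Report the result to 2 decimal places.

4.02

Spearman-Brown: r = 2(0.496) / (1 + 0.496) = 0.9920 / 1.4960 ≈ 0.6631
SEM = 11.2000 * √(1 − 0.6631) = 11.2000 * √0.3369 ≈ 11.2000 * 0.5804 ≈ 6.5008
SE_diff = √2 * SEM ≈ 9.1935
z = |86 − 123| / 9.1935 = 37 / 9.1935 ≈ 4.0246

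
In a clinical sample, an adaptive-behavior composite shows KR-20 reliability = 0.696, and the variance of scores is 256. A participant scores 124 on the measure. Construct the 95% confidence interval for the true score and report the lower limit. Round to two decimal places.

σ = 256^(1/2) = 16.000
The standard error of measurement is 16.000×√(1 − 0.696) ≈ 16.000×0.551 ≈ 8.822.
Half-width = 1.96×8.822 ≈ 17.291
Lower limit = 124 − 17.291 ≈ 106.709

106.71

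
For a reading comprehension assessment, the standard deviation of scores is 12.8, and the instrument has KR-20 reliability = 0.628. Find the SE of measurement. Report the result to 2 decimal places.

The standard error of measurement is 12.8000×√(1 − 0.6280) ≈ 12.8000×0.6099 ≈ 7.8070.

7.81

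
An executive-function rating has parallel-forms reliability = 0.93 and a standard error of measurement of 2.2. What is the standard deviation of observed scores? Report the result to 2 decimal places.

8.32

SD = SEM / √(1 − r) = 2.2 / √0.07000 ≃ 2.2 / 0.26458 ≃ 8.31522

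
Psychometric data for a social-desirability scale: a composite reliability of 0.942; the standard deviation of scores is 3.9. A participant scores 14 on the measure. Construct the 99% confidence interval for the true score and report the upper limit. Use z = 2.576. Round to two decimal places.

16.42

SEM = 3.90000*√(1 − 0.94200) ≈ 0.93924
2.576 * SEM ≈ 2.41949
Upper bound: 14 + 2.41949 = 16.41949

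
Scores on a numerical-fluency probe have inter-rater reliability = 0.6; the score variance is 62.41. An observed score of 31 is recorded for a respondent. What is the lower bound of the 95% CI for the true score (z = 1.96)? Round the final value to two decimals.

21.21

σ = 62.41^(1/2) = 7.90000
SEM = 7.90000 × √(1 − 0.60000) = 7.90000 × √0.40000 ≈ 7.90000 × 0.63246 ≈ 4.99640
Margin = 1.96 × 4.99640 ≈ 9.79294
Lower limit = 31 − 9.79294 ≈ 21.20706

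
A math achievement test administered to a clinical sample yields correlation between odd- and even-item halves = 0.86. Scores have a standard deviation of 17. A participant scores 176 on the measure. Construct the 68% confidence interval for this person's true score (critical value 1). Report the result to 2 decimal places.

Full-length reliability (Spearman-Brown) = 2(0.86)/(1+0.86) ≈ 0.925
SEM = 17.000 * √(1 − 0.925) = 17.000 * √0.075 ≈ 17.000 * 0.274 ≈ 4.664
Half-width = 1*4.664 ≈ 4.664
68% CI: 176 ± 4.664 = [171.336, 180.664]

[171.34, 180.66]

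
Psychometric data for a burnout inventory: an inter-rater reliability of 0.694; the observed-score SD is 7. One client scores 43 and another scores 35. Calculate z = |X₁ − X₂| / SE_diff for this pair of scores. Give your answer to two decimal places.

1.46

SEM = 7.00000×√(1 − 0.69400) ≈ 3.87221
Standard error of the difference = 3.87221·√2 ≈ 5.47613
z = |43 − 35| / 5.47613 = 8 / 5.47613 ≈ 1.46089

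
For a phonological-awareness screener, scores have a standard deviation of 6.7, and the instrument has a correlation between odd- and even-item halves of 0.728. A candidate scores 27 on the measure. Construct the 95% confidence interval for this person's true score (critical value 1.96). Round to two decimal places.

Full-length reliability (Spearman-Brown) = 2(0.728)/(1+0.728) ≈ 0.843
SEM = 6.700 × √(1 − 0.843) = 6.700 × √0.157 ≈ 6.700 × 0.397 ≈ 2.658
Half-width = 1.96×2.658 ≈ 5.210
Interval: (21.790, 32.210)

[21.79, 32.21]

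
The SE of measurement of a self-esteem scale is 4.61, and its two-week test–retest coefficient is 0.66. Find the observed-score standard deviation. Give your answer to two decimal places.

σ = SEM·(1 − r)^(−1/2) ≈ 4.61×1.7150 ≈ 7.9061

7.91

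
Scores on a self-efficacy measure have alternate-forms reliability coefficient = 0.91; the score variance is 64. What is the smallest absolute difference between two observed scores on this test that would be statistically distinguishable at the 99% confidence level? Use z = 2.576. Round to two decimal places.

8.74

SD = √64 = 8.0000
SEM = 8.0000 * √(1 − 0.9100) = 8.0000 * √0.0900 ≈ 8.0000 * 0.3000 ≈ 2.4000
SE_diff = √2 * SEM ≈ 3.3941
Smallest detectable difference = 2.576*3.3941 ≈ 8.7432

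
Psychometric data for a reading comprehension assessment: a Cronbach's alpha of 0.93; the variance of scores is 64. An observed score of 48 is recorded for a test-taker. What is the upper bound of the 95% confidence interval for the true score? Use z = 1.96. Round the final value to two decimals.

σ = 64^(1/2) = 8.000
SEM = 8.000 * √(1 − 0.930) = 8.000 * √0.070 ≈ 8.000 * 0.265 ≈ 2.117
Margin = 1.96 * 2.117 ≈ 4.149
Upper bound: 48 + 4.149 = 52.149

52.15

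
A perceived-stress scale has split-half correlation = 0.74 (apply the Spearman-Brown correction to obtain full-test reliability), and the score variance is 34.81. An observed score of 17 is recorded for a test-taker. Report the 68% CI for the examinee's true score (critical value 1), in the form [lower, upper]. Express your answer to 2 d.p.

[14.72, 19.28]

SD = √34.81 = 5.9000
Spearman-Brown: r = 2(0.74) / (1 + 0.74) = 1.4800 / 1.7400 ≈ 0.8506
The standard error of measurement is 5.9000×√(1 − 0.8506) ≈ 5.9000×0.3866 ≈ 2.2807.
Half-width = 1×2.2807 ≈ 2.2807
68% CI: 17 ± 2.2807 = [14.7193, 19.2807]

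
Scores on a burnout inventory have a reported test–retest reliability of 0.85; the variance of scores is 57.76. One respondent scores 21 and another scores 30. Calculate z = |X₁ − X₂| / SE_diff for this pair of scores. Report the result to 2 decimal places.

σ = 57.76^(1/2) = 7.6000
SEM = 7.6000 × √(1 − 0.8500) = 7.6000 × √0.1500 ≃ 7.6000 × 0.3873 ≃ 2.9435
SE_diff = SEM × √2 ≃ 2.9435 × 1.4142 ≃ 4.1627
z = 9 / 4.1627 ≃ 2.1621

2.16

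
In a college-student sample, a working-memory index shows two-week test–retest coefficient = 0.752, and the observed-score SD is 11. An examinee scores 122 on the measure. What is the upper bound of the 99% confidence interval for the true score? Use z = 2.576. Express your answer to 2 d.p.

SEM = 11.000 × √(1 − 0.752) = 11.000 × √0.248 ≈ 11.000 × 0.498 ≈ 5.478
Margin = 2.576 × 5.478 ≈ 14.111
Upper bound: 122 + 14.111 = 136.111

136.11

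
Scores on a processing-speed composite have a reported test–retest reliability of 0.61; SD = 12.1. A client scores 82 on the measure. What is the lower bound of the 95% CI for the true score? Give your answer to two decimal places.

67.19

SEM = 12.10000 · √(1 − 0.61000) = 12.10000 · √0.39000 ≈ 12.10000 · 0.62450 ≈ 7.55645
1.96 · SEM ≈ 14.81064
Lower limit = 82 − 14.81064 ≈ 67.18936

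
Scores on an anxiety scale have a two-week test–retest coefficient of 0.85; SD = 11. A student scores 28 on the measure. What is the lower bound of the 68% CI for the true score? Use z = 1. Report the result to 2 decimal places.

SEM = 11.00000 × √(1 − 0.85000) = 11.00000 × √0.15000 ≈ 11.00000 × 0.38730 ≈ 4.26028
Half-width = 1×4.26028 ≈ 4.26028
Lower bound: 28 − 4.26028 = 23.73972

23.74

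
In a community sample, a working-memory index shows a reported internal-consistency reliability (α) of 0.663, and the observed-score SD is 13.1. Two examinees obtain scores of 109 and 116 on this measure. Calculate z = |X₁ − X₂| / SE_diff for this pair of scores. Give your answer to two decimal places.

SEM = 13.10000 × √(1 − 0.66300) = 13.10000 × √0.33700 ≃ 13.10000 × 0.58052 ≃ 7.60477
SE_diff = SEM × √2 ≃ 7.60477 × 1.41421 ≃ 10.75477
z = |109 − 116| / 10.75477 = 7 / 10.75477 ≃ 0.65087

0.65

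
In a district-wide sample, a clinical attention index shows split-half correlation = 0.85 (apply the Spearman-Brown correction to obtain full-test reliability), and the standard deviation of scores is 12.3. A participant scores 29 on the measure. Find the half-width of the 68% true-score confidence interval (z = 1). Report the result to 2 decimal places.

r_full = 2·0.85 / (1 + 0.85) ≈ 0.9189
SEM = 12.3000 * √(1 − 0.9189) = 12.3000 * √0.0811 ≈ 12.3000 * 0.2847 ≈ 3.5024
1 * SEM ≈ 3.5024

3.50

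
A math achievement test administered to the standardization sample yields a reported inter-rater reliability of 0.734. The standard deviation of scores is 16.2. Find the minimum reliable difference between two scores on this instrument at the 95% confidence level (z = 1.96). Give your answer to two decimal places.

23.16

SEM = 16.2000 · √(1 − 0.7340) = 16.2000 · √0.2660 ≈ 16.2000 · 0.5158 ≈ 8.3552
SE_diff = √2 · SEM ≈ 11.8160
Minimum reliable difference = 1.96 · SE_diff ≈ 1.96 · 11.8160 ≈ 23.1594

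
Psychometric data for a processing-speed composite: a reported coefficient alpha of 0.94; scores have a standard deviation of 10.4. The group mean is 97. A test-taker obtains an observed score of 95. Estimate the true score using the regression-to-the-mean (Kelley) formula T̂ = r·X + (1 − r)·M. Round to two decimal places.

95.12

T̂ = r·X + (1 − r)·M = 0.94000×95 + 0.06000×97 = 89.30000 + 5.82000 ≃ 95.12000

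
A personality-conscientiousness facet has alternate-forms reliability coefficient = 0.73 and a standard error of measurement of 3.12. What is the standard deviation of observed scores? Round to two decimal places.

σ = SEM·(1 − r)^(−1/2) ≈ 3.12×1.9245 ≈ 6.0044

6.00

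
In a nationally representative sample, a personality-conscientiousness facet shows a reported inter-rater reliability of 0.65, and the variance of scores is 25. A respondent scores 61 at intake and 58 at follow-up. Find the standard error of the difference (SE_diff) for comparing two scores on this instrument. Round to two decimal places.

4.18

σ = 25^(1/2) = 5.000
The standard error of measurement is 5.000*√(1 − 0.650) ≈ 5.000*0.592 ≈ 2.958.
SE_diff = SEM * √2 ≈ 2.958 * 1.414 ≈ 4.183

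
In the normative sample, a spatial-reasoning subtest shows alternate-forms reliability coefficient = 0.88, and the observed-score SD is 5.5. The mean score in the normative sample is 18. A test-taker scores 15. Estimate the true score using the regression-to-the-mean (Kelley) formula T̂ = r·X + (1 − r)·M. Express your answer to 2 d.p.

15.36

T̂ = r·X + (1 − r)·M = 0.880×15 + 0.120×18 = 13.200 + 2.160 ≃ 15.360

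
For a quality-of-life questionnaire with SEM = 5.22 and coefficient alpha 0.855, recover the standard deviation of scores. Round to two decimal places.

σ = SEM·(1 − r)^(−1/2) ≃ 5.22*2.6261 ≃ 13.7084

13.71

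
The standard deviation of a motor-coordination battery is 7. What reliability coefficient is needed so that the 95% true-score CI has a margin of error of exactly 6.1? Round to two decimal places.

0.80

Required SEM = 6.1 / 1.96 ≈ 3.112
Required reliability = 1 − (SEM/SD)² = 1 − 0.198 ≈ 0.802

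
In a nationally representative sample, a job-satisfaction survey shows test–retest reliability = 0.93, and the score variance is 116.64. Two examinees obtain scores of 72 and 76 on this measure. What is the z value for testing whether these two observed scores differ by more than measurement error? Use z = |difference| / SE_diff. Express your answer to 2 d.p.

0.99

SD = √116.64 ≈ 10.80000
SEM = 10.80000×√(1 − 0.93000) ≈ 2.85741
Standard error of the difference = 2.85741·√2 ≈ 4.04099
z = |72 − 76| / 4.04099 = 4 / 4.04099 ≈ 0.98986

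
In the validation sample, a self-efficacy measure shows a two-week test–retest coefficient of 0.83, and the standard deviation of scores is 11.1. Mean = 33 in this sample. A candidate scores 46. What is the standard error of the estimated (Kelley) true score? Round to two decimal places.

SE_est = 11.100·√[r(1 − r)] ≃ 4.170

4.17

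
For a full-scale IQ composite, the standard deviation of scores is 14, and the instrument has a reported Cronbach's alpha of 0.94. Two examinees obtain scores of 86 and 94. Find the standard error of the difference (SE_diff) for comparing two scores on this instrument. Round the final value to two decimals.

4.85

The standard error of measurement is 14.000·√(1 − 0.940) ≈ 14.000·0.245 ≈ 3.429.
Standard error of the difference = 3.429·√2 ≈ 4.850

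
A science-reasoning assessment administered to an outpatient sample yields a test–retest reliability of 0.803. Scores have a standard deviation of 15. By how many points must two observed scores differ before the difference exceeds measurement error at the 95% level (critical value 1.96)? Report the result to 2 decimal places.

SEM = 15.000·√(1 − 0.803) ≈ 6.658
SE_diff = SEM · √2 ≈ 6.658 · 1.414 ≈ 9.415
Minimum reliable difference = 1.96 · SE_diff ≈ 1.96 · 9.415 ≈ 18.454

18.45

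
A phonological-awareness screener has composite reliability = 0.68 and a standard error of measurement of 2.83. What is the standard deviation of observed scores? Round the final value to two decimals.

5.00

SD = 2.83 / √(1 − 0.68) ≈ 5.00278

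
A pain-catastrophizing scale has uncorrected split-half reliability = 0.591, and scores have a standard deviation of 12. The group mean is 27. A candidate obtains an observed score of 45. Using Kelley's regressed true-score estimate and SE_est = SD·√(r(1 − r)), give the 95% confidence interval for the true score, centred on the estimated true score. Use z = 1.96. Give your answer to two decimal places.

Full-length reliability (Spearman-Brown) = 2(0.591)/(1+0.591) ≈ 0.7429
Estimated true score = 0.7429×45 + (1 − 0.7429)×27 ≈ 40.3727
SE_est = SD × √(r(1 − r)) = 12.0000 × √0.1910 ≈ 12.0000 × 0.4370 ≈ 5.2442
CI = 40.3727 ± 1.96 × 5.2442 → [30.0940, 50.6514]

[30.09, 50.65]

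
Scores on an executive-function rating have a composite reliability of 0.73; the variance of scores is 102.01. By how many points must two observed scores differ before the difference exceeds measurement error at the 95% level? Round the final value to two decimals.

14.55

SD = √102.01 = 10.1000
SEM = 10.1000·√(1 − 0.7300) ≈ 5.2481
SE_diff = SEM · √2 ≈ 5.2481 · 1.4142 ≈ 7.4220
Minimum reliable difference = 1.96 · SE_diff ≈ 1.96 · 7.4220 ≈ 14.5470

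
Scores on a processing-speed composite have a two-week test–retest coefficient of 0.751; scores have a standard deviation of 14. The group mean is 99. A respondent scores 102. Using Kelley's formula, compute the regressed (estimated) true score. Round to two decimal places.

101.25

T̂ = r·X + (1 − r)·M = 0.751*102 + 0.249*99 = 76.602 + 24.651 ≈ 101.253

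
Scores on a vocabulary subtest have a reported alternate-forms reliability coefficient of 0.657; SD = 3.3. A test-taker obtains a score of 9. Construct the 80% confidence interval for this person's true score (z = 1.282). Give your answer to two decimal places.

SEM = 3.300 · √(1 − 0.657) = 3.300 · √0.343 ≈ 3.300 · 0.586 ≈ 1.933
Margin = 1.282 · 1.933 ≈ 2.478
Interval: (6.522, 11.478)

[6.52, 11.48]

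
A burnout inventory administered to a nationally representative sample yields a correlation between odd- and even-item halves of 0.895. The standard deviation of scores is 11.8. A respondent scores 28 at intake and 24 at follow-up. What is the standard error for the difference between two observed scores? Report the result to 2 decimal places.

3.93

r_full = 2·0.895 / (1 + 0.895) ≈ 0.945
The standard error of measurement is 11.800*√(1 − 0.945) ≈ 11.800*0.235 ≈ 2.778.
SE_diff = SEM * √2 ≈ 2.778 * 1.414 ≈ 3.928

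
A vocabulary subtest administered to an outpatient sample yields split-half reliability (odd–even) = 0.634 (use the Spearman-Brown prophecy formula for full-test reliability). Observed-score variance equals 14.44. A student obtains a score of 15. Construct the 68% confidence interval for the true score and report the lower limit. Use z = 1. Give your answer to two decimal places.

13.20

SD = √14.44 = 3.8000
r_full = 2·0.634 / (1 + 0.634) ≈ 0.7760
The standard error of measurement is 3.8000×√(1 − 0.7760) ≈ 3.8000×0.4733 ≈ 1.7984.
Margin = 1 × 1.7984 ≈ 1.7984
Lower bound: 15 − 1.7984 = 13.2016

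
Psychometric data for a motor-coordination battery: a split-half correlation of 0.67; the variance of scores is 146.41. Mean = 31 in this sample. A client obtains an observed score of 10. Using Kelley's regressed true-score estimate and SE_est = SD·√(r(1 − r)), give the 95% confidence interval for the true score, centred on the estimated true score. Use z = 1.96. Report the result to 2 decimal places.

SD = √146.41 ≈ 12.100
Full-length reliability (Spearman-Brown) = 2(0.67)/(1+0.67) ≈ 0.802
T̂ = 0.802(10) + 0.198(31) ≈ 14.150
SE_est = 12.100·√[r(1 − r)] ≈ 4.818
CI = 14.150 ± 1.96 × 4.818 → [4.706, 23.593]

[4.71, 23.59]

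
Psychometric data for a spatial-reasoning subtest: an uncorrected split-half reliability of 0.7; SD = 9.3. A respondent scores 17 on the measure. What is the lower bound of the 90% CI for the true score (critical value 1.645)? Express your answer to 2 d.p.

r_full = 2·0.7 / (1 + 0.7) ≈ 0.8235
The standard error of measurement is 9.3000*√(1 − 0.8235) ≈ 9.3000*0.4201 ≈ 3.9068.
Half-width = 1.645*3.9068 ≈ 6.4267
Lower limit = 17 − 6.4267 ≈ 10.5733

10.57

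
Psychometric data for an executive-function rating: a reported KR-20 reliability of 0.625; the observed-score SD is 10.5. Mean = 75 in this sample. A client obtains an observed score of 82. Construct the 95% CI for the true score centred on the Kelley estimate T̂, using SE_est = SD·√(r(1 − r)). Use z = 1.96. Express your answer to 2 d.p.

[69.41, 89.34]

T̂ = r·X + (1 − r)·M = 0.6250*82 + 0.3750*75 = 51.2500 + 28.1250 ≈ 79.3750
SE_est = 10.5000·√[r(1 − r)] ≈ 5.0833
95% CI: 79.3750 ± 9.9632 ≈ (69.4118, 89.3382)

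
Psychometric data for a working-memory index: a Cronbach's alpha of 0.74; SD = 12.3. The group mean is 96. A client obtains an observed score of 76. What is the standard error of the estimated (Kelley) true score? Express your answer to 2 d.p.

SE_est = SD * √(r(1 − r)) = 12.300 * √0.192 ≈ 12.300 * 0.439 ≈ 5.395

5.40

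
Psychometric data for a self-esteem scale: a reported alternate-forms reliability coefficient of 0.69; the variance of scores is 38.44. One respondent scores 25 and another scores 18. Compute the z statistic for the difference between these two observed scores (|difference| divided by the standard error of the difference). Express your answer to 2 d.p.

1.43

SD = √38.44 = 6.2000
SEM = 6.2000*√(1 − 0.6900) ≈ 3.4520
SE_diff = SEM * √2 ≈ 3.4520 * 1.4142 ≈ 4.8819
z = 7 / 4.8819 ≈ 1.4339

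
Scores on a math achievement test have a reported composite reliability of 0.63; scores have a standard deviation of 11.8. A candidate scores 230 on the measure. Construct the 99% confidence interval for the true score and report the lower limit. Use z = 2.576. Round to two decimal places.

SEM = 11.8000·√(1 − 0.6300) ≈ 7.1777
Margin = 2.576 · 7.1777 ≈ 18.4897
Lower limit = 230 − 18.4897 ≈ 211.5103

211.51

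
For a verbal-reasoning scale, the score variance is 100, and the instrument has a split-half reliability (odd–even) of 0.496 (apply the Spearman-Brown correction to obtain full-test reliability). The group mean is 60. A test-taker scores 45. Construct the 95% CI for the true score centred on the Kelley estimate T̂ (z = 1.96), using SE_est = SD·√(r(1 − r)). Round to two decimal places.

SD = √100 = 10.000
Full-length reliability (Spearman-Brown) = 2(0.496)/(1+0.496) ≈ 0.663
Estimated true score = 0.663·45 + (1 − 0.663)·60 ≈ 50.053
SE_est = 10.000·√(0.663·0.337) ≈ 4.726
95% CI: 50.053 ± 9.264 ≈ (40.790, 59.317)

[40.79, 59.32]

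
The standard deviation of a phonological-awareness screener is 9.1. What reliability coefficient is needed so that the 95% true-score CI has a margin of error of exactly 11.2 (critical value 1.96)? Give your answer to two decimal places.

0.61

Required SEM = 11.2 / 1.96 ≈ 5.71429
r = 1 − (SEM / SD)² = 1 − (5.71429 / 9.1)² ≈ 1 − 0.39431 ≈ 0.60569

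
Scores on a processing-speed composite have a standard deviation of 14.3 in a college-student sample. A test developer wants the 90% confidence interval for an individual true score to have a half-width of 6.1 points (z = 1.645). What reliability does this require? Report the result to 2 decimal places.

0.93

Required SEM = 6.1 / 1.645 ≃ 3.7082
r = 1 − (3.7082/14.3)² ≃ 1 − 0.0672 ≃ 0.9328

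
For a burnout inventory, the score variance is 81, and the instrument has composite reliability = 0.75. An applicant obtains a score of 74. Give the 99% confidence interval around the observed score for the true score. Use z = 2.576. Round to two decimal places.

[62.41, 85.59]

SD = √81 ≈ 9.0000
The standard error of measurement is 9.0000×√(1 − 0.7500) ≈ 9.0000×0.5000 ≈ 4.5000.
Half-width = 2.576×4.5000 ≈ 11.5920
Interval: (62.4080, 85.5920)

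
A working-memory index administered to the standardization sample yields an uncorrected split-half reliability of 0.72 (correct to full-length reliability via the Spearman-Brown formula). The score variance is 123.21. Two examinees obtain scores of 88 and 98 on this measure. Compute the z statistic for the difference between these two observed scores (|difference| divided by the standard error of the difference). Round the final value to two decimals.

1.58

SD = √123.21 = 11.1000
Full-length reliability (Spearman-Brown) = 2(0.72)/(1+0.72) ≃ 0.8372
SEM = 11.1000·√(1 − 0.8372) ≃ 4.4786
SE_diff = √2 · SEM ≃ 6.3336
z = 10 / 6.3336 ≃ 1.5789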